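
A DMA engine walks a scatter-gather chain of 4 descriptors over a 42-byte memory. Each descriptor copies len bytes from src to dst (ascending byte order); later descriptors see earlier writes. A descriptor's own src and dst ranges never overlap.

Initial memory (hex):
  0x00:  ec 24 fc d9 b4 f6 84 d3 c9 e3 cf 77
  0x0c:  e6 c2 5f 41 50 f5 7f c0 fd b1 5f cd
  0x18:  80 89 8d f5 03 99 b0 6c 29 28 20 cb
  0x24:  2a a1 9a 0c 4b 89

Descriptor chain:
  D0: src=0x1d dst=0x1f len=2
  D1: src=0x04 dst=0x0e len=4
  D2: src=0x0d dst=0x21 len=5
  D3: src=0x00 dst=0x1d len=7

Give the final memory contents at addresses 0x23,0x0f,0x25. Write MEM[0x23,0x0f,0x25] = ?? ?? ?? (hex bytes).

[0] 0x1d->0x1f len=2 : 99 b0
[1] 0x04->0x0e len=4 : b4 f6 84 d3
[2] 0x0d->0x21 len=5 : c2 b4 f6 84 d3
[3] 0x00->0x1d len=7 : ec 24 fc d9 b4 f6 84
query mem[0x23]=0x84, mem[0x0f]=0xf6, mem[0x25]=0xd3

MEM[0x23,0x0f,0x25] = 84 f6 d3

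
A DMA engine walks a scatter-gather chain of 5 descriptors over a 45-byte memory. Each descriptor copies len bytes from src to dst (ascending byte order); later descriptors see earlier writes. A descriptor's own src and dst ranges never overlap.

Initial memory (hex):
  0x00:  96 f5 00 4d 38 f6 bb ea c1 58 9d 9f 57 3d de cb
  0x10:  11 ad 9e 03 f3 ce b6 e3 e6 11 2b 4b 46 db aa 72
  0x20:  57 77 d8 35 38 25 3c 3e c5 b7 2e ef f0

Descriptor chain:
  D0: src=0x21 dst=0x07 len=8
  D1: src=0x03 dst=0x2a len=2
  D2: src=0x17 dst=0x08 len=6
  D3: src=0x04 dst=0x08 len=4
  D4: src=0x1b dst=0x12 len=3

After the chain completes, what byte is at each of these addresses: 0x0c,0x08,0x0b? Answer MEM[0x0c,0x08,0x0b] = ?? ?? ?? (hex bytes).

MEM[0x0c,0x08,0x0b] = 4b 38 77

[0] 0x21->0x07 len=8 : 77 d8 35 38 25 3c 3e c5
[1] 0x03->0x2a len=2 : 4d 38
[2] 0x17->0x08 len=6 : e3 e6 11 2b 4b 46
[3] 0x04->0x08 len=4 : 38 f6 bb 77
[4] 0x1b->0x12 len=3 : 4b 46 db
query mem[0x0c]=0x4b, mem[0x08]=0x38, mem[0x0b]=0x77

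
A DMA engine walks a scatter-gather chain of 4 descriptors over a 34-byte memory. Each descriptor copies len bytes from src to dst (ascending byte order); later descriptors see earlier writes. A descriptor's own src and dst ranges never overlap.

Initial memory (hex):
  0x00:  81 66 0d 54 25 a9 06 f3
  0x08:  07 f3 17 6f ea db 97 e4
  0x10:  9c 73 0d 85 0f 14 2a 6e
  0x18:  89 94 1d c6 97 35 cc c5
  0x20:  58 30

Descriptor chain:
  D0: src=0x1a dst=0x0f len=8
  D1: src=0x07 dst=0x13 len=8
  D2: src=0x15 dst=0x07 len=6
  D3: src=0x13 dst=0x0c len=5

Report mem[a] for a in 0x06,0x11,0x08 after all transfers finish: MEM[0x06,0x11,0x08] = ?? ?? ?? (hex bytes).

D0: mem[0x0f..0x16] <- [1d c6 97 35 cc c5 58 30]
D1: mem[0x13..0x1a] <- [f3 07 f3 17 6f ea db 97]
D2: mem[0x07..0x0c] <- [f3 17 6f ea db 97]
D3: mem[0x0c..0x10] <- [f3 07 f3 17 6f]
query mem[0x06]=0x06, mem[0x11]=0x97, mem[0x08]=0x17

MEM[0x06,0x11,0x08] = 06 97 17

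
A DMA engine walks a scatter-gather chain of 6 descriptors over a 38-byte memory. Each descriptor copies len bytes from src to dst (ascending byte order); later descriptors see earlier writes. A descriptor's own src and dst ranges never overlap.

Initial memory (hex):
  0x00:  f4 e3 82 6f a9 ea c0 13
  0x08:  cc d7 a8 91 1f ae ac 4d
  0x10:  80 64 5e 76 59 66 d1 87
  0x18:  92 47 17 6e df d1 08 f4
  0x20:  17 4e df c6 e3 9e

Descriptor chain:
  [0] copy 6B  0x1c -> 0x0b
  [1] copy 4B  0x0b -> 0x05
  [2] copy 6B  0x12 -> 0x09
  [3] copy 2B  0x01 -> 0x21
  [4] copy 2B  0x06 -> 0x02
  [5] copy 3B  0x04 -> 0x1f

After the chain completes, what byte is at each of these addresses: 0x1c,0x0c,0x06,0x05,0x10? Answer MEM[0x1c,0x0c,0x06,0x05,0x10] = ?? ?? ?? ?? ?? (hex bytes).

MEM[0x1c,0x0c,0x06,0x05,0x10] = df 66 d1 df 4e

#0 dst[0x0b+6] := {0xdf,0xd1,0x08,0xf4,0x17,0x4e}
#1 dst[0x05+4] := {0xdf,0xd1,0x08,0xf4}
#2 dst[0x09+6] := {0x5e,0x76,0x59,0x66,0xd1,0x87}
#3 dst[0x21+2] := {0xe3,0x82}
#4 dst[0x02+2] := {0xd1,0x08}
#5 dst[0x1f+3] := {0xa9,0xdf,0xd1}
query mem[0x1c]=0xdf, mem[0x0c]=0x66, mem[0x06]=0xd1, mem[0x05]=0xdf, mem[0x10]=0x4e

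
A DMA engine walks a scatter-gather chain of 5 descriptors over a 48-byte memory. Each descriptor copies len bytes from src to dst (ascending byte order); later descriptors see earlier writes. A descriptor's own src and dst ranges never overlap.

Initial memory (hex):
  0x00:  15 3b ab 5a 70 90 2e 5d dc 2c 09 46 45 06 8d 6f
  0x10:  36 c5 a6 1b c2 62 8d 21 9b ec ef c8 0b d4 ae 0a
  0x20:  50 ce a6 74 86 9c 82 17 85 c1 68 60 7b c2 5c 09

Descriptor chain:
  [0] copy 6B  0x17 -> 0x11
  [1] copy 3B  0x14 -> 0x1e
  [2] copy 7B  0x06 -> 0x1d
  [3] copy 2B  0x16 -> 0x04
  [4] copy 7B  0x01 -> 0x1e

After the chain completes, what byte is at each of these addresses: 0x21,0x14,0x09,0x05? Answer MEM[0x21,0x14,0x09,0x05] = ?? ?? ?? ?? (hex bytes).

  after D0: wrote 6B at 0x11 = 219becefc80b
  after D1: wrote 3B at 0x1e = efc80b
  after D2: wrote 7B at 0x1d = 2e5ddc2c094645
  after D3: wrote 2B at 0x04 = 0b21
  after D4: wrote 7B at 0x1e = 3bab5a0b212e5d
query mem[0x21]=0x0b, mem[0x14]=0xef, mem[0x09]=0x2c, mem[0x05]=0x21

MEM[0x21,0x14,0x09,0x05] = 0b ef 2c 21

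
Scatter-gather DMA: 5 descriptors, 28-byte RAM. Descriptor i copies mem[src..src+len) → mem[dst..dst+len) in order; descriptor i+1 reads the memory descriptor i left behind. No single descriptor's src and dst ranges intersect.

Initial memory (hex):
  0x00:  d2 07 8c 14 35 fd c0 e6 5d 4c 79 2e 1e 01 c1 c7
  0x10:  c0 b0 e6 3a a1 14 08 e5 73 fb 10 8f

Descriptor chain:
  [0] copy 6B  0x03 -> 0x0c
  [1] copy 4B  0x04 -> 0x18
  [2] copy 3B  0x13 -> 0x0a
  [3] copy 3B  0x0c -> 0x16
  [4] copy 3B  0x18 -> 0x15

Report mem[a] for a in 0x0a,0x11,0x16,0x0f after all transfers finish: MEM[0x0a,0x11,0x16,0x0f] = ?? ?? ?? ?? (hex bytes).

#0 dst[0x0c+6] := {0x14,0x35,0xfd,0xc0,0xe6,0x5d}
#1 dst[0x18+4] := {0x35,0xfd,0xc0,0xe6}
#2 dst[0x0a+3] := {0x3a,0xa1,0x14}
#3 dst[0x16+3] := {0x14,0x35,0xfd}
#4 dst[0x15+3] := {0xfd,0xfd,0xc0}
query mem[0x0a]=0x3a, mem[0x11]=0x5d, mem[0x16]=0xfd, mem[0x0f]=0xc0

MEM[0x0a,0x11,0x16,0x0f] = 3a 5d fd c0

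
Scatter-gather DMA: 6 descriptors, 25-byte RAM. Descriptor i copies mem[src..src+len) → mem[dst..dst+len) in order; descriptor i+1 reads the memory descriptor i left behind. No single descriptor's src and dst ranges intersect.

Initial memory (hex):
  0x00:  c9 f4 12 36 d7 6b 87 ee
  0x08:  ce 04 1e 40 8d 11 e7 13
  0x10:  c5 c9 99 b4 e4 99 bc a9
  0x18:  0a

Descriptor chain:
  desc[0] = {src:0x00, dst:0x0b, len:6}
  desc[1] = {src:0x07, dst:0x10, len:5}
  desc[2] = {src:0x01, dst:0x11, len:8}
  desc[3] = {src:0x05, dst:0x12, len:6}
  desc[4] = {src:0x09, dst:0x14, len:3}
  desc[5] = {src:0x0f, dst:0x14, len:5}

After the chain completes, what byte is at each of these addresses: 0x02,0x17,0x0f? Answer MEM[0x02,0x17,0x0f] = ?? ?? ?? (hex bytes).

D0: mem[0x0b..0x10] <- [c9 f4 12 36 d7 6b]
D1: mem[0x10..0x14] <- [ee ce 04 1e c9]
D2: mem[0x11..0x18] <- [f4 12 36 d7 6b 87 ee ce]
D3: mem[0x12..0x17] <- [6b 87 ee ce 04 1e]
D4: mem[0x14..0x16] <- [04 1e c9]
D5: mem[0x14..0x18] <- [d7 ee f4 6b 87]
query mem[0x02]=0x12, mem[0x17]=0x6b, mem[0x0f]=0xd7

MEM[0x02,0x17,0x0f] = 12 6b d7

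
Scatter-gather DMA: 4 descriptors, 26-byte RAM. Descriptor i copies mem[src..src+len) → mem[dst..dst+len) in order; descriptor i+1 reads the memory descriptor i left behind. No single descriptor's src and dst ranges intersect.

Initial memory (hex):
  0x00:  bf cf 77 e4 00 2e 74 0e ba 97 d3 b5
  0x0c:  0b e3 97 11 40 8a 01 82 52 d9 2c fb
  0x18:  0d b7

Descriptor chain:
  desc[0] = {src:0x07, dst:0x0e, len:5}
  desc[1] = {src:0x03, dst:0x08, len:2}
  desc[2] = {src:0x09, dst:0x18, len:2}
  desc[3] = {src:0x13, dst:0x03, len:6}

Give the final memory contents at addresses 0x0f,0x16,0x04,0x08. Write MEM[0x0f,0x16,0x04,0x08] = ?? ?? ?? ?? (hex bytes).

MEM[0x0f,0x16,0x04,0x08] = ba 2c 52 00

#0 dst[0x0e+5] := {0x0e,0xba,0x97,0xd3,0xb5}
#1 dst[0x08+2] := {0xe4,0x00}
#2 dst[0x18+2] := {0x00,0xd3}
#3 dst[0x03+6] := {0x82,0x52,0xd9,0x2c,0xfb,0x00}
query mem[0x0f]=0xba, mem[0x16]=0x2c, mem[0x04]=0x52, mem[0x08]=0x00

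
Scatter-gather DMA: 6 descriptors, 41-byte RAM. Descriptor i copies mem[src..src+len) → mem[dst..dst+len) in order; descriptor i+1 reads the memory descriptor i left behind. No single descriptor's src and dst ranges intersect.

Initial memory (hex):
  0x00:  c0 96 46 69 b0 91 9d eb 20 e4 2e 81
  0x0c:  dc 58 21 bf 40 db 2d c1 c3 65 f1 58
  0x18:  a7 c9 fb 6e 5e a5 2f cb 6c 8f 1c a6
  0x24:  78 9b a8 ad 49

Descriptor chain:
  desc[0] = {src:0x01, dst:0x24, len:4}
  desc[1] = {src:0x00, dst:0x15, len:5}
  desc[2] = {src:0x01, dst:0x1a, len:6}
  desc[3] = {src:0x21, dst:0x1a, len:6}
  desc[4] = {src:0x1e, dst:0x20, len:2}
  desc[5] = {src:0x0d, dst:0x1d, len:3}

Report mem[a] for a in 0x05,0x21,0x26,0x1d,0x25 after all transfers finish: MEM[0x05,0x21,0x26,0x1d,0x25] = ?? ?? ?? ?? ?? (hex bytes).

MEM[0x05,0x21,0x26,0x1d,0x25] = 91 69 69 58 46

  after D0: wrote 4B at 0x24 = 964669b0
  after D1: wrote 5B at 0x15 = c0964669b0
  after D2: wrote 6B at 0x1a = 964669b0919d
  after D3: wrote 6B at 0x1a = 8f1ca6964669
  after D4: wrote 2B at 0x20 = 4669
  after D5: wrote 3B at 0x1d = 5821bf
query mem[0x05]=0x91, mem[0x21]=0x69, mem[0x26]=0x69, mem[0x1d]=0x58, mem[0x25]=0x46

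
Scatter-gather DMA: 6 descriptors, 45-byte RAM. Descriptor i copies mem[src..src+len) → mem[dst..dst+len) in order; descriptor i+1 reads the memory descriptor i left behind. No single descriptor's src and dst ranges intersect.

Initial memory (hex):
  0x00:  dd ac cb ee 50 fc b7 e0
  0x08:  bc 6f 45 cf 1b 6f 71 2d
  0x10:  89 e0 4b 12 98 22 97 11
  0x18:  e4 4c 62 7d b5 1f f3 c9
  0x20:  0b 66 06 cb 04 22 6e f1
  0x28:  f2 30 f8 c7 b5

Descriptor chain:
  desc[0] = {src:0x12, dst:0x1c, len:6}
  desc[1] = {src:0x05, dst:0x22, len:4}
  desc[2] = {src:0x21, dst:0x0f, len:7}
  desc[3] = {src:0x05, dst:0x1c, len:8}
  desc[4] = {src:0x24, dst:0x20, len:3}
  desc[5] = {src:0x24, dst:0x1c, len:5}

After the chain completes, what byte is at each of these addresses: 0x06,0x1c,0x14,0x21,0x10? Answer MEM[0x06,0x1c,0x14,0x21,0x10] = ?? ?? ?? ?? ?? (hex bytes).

MEM[0x06,0x1c,0x14,0x21,0x10] = b7 e0 6e bc fc

  after D0: wrote 6B at 0x1c = 4b1298229711
  after D1: wrote 4B at 0x22 = fcb7e0bc
  after D2: wrote 7B at 0x0f = 11fcb7e0bc6ef1
  after D3: wrote 8B at 0x1c = fcb7e0bc6f45cf1b
  after D4: wrote 3B at 0x20 = e0bc6e
  after D5: wrote 5B at 0x1c = e0bc6ef1f2
query mem[0x06]=0xb7, mem[0x1c]=0xe0, mem[0x14]=0x6e, mem[0x21]=0xbc, mem[0x10]=0xfc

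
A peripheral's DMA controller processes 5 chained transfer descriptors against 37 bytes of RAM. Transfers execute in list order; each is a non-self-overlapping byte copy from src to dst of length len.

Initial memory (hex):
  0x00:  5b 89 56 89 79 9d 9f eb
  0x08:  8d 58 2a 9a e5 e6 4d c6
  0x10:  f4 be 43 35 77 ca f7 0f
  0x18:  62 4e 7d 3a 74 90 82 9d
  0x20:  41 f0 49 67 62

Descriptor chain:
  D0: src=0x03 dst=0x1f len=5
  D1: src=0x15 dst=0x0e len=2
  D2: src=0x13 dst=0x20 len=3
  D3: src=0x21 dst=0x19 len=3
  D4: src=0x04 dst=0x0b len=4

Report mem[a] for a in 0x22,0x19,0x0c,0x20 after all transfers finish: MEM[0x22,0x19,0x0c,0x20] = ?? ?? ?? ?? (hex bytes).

MEM[0x22,0x19,0x0c,0x20] = ca 77 9d 35

D0: mem[0x1f..0x23] <- [89 79 9d 9f eb]
D1: mem[0x0e..0x0f] <- [ca f7]
D2: mem[0x20..0x22] <- [35 77 ca]
D3: mem[0x19..0x1b] <- [77 ca eb]
D4: mem[0x0b..0x0e] <- [79 9d 9f eb]
query mem[0x22]=0xca, mem[0x19]=0x77, mem[0x0c]=0x9d, mem[0x20]=0x35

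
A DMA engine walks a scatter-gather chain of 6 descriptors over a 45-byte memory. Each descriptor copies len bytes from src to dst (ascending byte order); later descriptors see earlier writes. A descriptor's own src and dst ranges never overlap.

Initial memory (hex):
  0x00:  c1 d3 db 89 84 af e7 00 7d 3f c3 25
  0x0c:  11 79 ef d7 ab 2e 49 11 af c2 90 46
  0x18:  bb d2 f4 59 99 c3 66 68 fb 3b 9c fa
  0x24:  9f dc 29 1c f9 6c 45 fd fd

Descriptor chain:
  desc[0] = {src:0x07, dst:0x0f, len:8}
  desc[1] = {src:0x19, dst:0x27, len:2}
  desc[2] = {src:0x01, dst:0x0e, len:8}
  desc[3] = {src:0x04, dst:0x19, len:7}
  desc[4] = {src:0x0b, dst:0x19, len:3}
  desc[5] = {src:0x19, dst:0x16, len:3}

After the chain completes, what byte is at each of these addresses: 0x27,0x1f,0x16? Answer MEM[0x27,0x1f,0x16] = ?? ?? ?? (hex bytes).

D0: mem[0x0f..0x16] <- [00 7d 3f c3 25 11 79 ef]
D1: mem[0x27..0x28] <- [d2 f4]
D2: mem[0x0e..0x15] <- [d3 db 89 84 af e7 00 7d]
D3: mem[0x19..0x1f] <- [84 af e7 00 7d 3f c3]
D4: mem[0x19..0x1b] <- [25 11 79]
D5: mem[0x16..0x18] <- [25 11 79]
query mem[0x27]=0xd2, mem[0x1f]=0xc3, mem[0x16]=0x25

MEM[0x27,0x1f,0x16] = d2 c3 25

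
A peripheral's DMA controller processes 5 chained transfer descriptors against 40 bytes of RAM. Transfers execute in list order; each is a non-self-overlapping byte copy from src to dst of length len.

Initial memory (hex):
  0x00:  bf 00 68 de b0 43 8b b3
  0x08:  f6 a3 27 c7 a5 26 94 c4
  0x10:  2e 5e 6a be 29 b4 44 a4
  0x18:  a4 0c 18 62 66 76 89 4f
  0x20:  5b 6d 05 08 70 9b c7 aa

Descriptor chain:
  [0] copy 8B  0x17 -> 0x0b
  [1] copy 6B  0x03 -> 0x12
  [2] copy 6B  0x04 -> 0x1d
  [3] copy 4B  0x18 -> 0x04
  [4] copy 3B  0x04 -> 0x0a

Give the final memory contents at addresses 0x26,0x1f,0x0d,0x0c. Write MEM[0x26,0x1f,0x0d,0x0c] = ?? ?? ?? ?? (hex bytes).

  after D0: wrote 8B at 0x0b = a4a40c1862667689
  after D1: wrote 6B at 0x12 = deb0438bb3f6
  after D2: wrote 6B at 0x1d = b0438bb3f6a3
  after D3: wrote 4B at 0x04 = a40c1862
  after D4: wrote 3B at 0x0a = a40c18
query mem[0x26]=0xc7, mem[0x1f]=0x8b, mem[0x0d]=0x0c, mem[0x0c]=0x18

MEM[0x26,0x1f,0x0d,0x0c] = c7 8b 0c 18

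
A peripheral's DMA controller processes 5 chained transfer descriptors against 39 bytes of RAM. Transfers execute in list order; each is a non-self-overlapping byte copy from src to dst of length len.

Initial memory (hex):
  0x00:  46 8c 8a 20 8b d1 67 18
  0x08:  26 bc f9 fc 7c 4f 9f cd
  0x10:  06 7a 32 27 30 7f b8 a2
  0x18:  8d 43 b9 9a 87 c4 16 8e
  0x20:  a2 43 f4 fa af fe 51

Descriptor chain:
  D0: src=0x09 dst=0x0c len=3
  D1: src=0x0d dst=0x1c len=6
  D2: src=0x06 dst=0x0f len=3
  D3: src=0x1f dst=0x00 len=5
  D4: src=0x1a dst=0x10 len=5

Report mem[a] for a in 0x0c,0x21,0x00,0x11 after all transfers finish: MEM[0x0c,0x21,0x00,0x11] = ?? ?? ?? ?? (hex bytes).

#0 dst[0x0c+3] := {0xbc,0xf9,0xfc}
#1 dst[0x1c+6] := {0xf9,0xfc,0xcd,0x06,0x7a,0x32}
#2 dst[0x0f+3] := {0x67,0x18,0x26}
#3 dst[0x00+5] := {0x06,0x7a,0x32,0xf4,0xfa}
#4 dst[0x10+5] := {0xb9,0x9a,0xf9,0xfc,0xcd}
query mem[0x0c]=0xbc, mem[0x21]=0x32, mem[0x00]=0x06, mem[0x11]=0x9a

MEM[0x0c,0x21,0x00,0x11] = bc 32 06 9a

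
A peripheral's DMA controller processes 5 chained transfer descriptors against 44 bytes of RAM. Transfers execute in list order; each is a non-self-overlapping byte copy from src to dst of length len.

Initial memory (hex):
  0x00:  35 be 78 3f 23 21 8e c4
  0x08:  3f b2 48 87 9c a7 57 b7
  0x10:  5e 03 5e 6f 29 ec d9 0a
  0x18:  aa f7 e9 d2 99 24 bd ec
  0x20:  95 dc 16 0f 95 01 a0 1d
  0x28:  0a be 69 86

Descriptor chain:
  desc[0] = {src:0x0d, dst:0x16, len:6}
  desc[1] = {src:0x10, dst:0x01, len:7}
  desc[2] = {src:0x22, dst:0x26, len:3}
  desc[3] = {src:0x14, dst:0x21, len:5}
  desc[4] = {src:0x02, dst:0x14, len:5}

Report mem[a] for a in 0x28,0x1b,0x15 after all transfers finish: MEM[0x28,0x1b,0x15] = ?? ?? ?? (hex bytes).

MEM[0x28,0x1b,0x15] = 95 5e 5e

[0] 0x0d->0x16 len=6 : a7 57 b7 5e 03 5e
[1] 0x10->0x01 len=7 : 5e 03 5e 6f 29 ec a7
[2] 0x22->0x26 len=3 : 16 0f 95
[3] 0x14->0x21 len=5 : 29 ec a7 57 b7
[4] 0x02->0x14 len=5 : 03 5e 6f 29 ec
query mem[0x28]=0x95, mem[0x1b]=0x5e, mem[0x15]=0x5e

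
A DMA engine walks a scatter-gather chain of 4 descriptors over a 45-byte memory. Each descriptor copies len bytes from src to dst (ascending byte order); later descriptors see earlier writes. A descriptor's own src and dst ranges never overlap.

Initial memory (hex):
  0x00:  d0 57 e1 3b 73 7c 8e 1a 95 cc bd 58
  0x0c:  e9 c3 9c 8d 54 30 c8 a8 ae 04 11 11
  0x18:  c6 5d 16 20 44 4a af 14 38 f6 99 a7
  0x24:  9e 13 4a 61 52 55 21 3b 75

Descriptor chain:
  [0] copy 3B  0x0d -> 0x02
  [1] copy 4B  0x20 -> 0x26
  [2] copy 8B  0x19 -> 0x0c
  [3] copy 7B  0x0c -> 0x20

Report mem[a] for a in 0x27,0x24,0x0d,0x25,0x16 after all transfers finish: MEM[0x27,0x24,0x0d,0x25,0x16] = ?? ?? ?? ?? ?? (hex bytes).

MEM[0x27,0x24,0x0d,0x25,0x16] = f6 4a 16 af 11

  after D0: wrote 3B at 0x02 = c39c8d
  after D1: wrote 4B at 0x26 = 38f699a7
  after D2: wrote 8B at 0x0c = 5d1620444aaf1438
  after D3: wrote 7B at 0x20 = 5d1620444aaf14
query mem[0x27]=0xf6, mem[0x24]=0x4a, mem[0x0d]=0x16, mem[0x25]=0xaf, mem[0x16]=0x11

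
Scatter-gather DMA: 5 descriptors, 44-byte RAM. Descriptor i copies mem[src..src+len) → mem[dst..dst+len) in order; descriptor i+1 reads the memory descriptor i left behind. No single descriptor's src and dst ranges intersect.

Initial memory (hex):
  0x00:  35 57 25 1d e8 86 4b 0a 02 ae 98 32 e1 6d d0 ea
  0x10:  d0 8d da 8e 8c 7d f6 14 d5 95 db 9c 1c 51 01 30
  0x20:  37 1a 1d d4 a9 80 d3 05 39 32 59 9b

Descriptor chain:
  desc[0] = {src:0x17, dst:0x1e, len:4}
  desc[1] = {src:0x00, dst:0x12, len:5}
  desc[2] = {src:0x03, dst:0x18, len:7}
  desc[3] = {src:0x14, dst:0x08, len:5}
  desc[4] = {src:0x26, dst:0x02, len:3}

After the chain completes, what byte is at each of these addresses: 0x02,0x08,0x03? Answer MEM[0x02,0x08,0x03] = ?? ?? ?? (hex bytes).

[0] 0x17->0x1e len=4 : 14 d5 95 db
[1] 0x00->0x12 len=5 : 35 57 25 1d e8
[2] 0x03->0x18 len=7 : 1d e8 86 4b 0a 02 ae
[3] 0x14->0x08 len=5 : 25 1d e8 14 1d
[4] 0x26->0x02 len=3 : d3 05 39
query mem[0x02]=0xd3, mem[0x08]=0x25, mem[0x03]=0x05

MEM[0x02,0x08,0x03] = d3 25 05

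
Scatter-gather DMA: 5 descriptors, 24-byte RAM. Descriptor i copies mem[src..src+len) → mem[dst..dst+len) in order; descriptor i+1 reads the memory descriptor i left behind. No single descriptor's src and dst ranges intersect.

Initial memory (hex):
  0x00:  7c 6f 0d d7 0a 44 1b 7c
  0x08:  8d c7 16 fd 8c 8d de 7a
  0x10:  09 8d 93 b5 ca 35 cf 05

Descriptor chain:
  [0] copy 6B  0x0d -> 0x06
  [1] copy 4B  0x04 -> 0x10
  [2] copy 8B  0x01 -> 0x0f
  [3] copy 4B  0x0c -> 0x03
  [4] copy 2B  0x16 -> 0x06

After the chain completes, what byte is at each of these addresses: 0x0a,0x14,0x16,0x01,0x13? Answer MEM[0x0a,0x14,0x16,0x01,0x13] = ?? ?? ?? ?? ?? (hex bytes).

D0: mem[0x06..0x0b] <- [8d de 7a 09 8d 93]
D1: mem[0x10..0x13] <- [0a 44 8d de]
D2: mem[0x0f..0x16] <- [6f 0d d7 0a 44 8d de 7a]
D3: mem[0x03..0x06] <- [8c 8d de 6f]
D4: mem[0x06..0x07] <- [7a 05]
query mem[0x0a]=0x8d, mem[0x14]=0x8d, mem[0x16]=0x7a, mem[0x01]=0x6f, mem[0x13]=0x44

MEM[0x0a,0x14,0x16,0x01,0x13] = 8d 8d 7a 6f 44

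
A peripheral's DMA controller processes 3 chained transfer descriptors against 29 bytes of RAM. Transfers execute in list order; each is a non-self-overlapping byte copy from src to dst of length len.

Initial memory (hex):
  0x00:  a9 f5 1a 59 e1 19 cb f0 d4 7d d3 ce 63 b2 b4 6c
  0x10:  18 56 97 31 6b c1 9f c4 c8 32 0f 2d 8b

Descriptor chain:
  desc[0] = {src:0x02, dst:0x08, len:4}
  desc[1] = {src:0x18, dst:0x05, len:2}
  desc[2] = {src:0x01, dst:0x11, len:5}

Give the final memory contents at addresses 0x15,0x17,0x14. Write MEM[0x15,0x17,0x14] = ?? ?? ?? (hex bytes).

[0] 0x02->0x08 len=4 : 1a 59 e1 19
[1] 0x18->0x05 len=2 : c8 32
[2] 0x01->0x11 len=5 : f5 1a 59 e1 c8
query mem[0x15]=0xc8, mem[0x17]=0xc4, mem[0x14]=0xe1

MEM[0x15,0x17,0x14] = c8 c4 e1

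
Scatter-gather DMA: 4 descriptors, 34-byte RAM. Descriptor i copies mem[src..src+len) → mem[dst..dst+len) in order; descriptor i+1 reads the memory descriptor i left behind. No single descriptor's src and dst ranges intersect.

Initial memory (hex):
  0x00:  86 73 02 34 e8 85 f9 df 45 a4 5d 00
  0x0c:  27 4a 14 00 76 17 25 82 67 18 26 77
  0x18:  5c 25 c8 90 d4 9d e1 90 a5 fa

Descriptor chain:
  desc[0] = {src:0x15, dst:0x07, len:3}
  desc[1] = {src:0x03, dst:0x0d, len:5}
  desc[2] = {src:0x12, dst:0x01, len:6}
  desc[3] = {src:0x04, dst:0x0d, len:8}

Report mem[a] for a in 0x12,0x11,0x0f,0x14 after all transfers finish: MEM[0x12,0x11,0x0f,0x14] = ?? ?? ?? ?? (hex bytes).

  after D0: wrote 3B at 0x07 = 182677
  after D1: wrote 5B at 0x0d = 34e885f918
  after D2: wrote 6B at 0x01 = 258267182677
  after D3: wrote 8B at 0x0d = 1826771826775d00
query mem[0x12]=0x77, mem[0x11]=0x26, mem[0x0f]=0x77, mem[0x14]=0x00

MEM[0x12,0x11,0x0f,0x14] = 77 26 77 00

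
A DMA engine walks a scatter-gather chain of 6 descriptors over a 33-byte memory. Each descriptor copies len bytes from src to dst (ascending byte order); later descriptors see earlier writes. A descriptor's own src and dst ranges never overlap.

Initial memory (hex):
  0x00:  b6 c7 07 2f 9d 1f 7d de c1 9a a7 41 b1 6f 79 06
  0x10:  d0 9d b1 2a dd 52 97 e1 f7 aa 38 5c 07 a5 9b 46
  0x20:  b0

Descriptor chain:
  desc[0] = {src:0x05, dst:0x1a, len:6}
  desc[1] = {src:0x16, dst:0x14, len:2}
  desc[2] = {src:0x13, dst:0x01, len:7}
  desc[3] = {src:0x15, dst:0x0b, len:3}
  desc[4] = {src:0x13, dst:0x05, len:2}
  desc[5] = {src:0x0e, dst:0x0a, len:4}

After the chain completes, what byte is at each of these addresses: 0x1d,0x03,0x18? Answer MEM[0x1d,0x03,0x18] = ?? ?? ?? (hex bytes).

  after D0: wrote 6B at 0x1a = 1f7ddec19aa7
  after D1: wrote 2B at 0x14 = 97e1
  after D2: wrote 7B at 0x01 = 2a97e197e1f7aa
  after D3: wrote 3B at 0x0b = e197e1
  after D4: wrote 2B at 0x05 = 2a97
  after D5: wrote 4B at 0x0a = 7906d09d
query mem[0x1d]=0xc1, mem[0x03]=0xe1, mem[0x18]=0xf7

MEM[0x1d,0x03,0x18] = c1 e1 f7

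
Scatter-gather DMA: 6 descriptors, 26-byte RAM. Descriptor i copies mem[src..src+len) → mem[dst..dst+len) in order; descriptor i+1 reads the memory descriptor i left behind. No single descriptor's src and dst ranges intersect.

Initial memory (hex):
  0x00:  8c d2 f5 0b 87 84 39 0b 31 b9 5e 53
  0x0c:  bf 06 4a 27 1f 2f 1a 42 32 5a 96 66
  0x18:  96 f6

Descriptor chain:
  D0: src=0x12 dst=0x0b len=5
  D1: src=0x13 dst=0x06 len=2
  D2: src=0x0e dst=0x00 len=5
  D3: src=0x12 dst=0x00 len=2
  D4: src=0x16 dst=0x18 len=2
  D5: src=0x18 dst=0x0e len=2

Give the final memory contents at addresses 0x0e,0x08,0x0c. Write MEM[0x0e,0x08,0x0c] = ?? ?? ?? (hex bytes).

MEM[0x0e,0x08,0x0c] = 96 31 42

D0: mem[0x0b..0x0f] <- [1a 42 32 5a 96]
D1: mem[0x06..0x07] <- [42 32]
D2: mem[0x00..0x04] <- [5a 96 1f 2f 1a]
D3: mem[0x00..0x01] <- [1a 42]
D4: mem[0x18..0x19] <- [96 66]
D5: mem[0x0e..0x0f] <- [96 66]
query mem[0x0e]=0x96, mem[0x08]=0x31, mem[0x0c]=0x42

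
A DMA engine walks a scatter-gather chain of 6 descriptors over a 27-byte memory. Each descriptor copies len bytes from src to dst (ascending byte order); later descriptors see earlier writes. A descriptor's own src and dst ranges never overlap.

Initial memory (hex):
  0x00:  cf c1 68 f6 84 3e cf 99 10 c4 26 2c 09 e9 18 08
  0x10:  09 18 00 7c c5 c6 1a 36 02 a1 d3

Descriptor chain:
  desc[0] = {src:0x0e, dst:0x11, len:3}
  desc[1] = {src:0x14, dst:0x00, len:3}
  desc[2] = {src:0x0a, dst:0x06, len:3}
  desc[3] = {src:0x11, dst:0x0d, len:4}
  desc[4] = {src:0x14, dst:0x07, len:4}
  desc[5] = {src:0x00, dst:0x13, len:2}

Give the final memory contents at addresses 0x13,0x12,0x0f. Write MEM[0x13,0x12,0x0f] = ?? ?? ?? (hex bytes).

MEM[0x13,0x12,0x0f] = c5 08 09

#0 dst[0x11+3] := {0x18,0x08,0x09}
#1 dst[0x00+3] := {0xc5,0xc6,0x1a}
#2 dst[0x06+3] := {0x26,0x2c,0x09}
#3 dst[0x0d+4] := {0x18,0x08,0x09,0xc5}
#4 dst[0x07+4] := {0xc5,0xc6,0x1a,0x36}
#5 dst[0x13+2] := {0xc5,0xc6}
query mem[0x13]=0xc5, mem[0x12]=0x08, mem[0x0f]=0x09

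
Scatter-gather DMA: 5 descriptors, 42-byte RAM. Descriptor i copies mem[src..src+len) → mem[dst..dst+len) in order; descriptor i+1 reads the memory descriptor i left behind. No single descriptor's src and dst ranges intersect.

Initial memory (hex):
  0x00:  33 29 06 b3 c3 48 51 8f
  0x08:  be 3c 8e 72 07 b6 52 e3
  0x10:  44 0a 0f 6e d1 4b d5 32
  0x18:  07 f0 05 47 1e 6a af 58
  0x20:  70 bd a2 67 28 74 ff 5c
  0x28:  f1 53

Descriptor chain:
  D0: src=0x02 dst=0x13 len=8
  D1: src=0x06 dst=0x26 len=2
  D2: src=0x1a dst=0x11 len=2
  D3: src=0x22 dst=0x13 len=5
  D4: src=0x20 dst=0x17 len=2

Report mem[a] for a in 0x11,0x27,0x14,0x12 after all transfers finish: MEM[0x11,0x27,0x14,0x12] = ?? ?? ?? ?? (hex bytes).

MEM[0x11,0x27,0x14,0x12] = 3c 8f 67 47

#0 dst[0x13+8] := {0x06,0xb3,0xc3,0x48,0x51,0x8f,0xbe,0x3c}
#1 dst[0x26+2] := {0x51,0x8f}
#2 dst[0x11+2] := {0x3c,0x47}
#3 dst[0x13+5] := {0xa2,0x67,0x28,0x74,0x51}
#4 dst[0x17+2] := {0x70,0xbd}
query mem[0x11]=0x3c, mem[0x27]=0x8f, mem[0x14]=0x67, mem[0x12]=0x47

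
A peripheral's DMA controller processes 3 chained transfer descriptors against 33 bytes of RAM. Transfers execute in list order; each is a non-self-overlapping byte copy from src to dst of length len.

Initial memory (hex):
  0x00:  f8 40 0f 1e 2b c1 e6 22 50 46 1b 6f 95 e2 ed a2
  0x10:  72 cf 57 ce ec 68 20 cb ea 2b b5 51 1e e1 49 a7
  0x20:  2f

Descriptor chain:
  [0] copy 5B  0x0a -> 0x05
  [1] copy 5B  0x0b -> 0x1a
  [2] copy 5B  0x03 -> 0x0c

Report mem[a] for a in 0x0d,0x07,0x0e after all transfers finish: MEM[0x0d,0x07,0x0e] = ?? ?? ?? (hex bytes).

MEM[0x0d,0x07,0x0e] = 2b 95 1b

#0 dst[0x05+5] := {0x1b,0x6f,0x95,0xe2,0xed}
#1 dst[0x1a+5] := {0x6f,0x95,0xe2,0xed,0xa2}
#2 dst[0x0c+5] := {0x1e,0x2b,0x1b,0x6f,0x95}
query mem[0x0d]=0x2b, mem[0x07]=0x95, mem[0x0e]=0x1b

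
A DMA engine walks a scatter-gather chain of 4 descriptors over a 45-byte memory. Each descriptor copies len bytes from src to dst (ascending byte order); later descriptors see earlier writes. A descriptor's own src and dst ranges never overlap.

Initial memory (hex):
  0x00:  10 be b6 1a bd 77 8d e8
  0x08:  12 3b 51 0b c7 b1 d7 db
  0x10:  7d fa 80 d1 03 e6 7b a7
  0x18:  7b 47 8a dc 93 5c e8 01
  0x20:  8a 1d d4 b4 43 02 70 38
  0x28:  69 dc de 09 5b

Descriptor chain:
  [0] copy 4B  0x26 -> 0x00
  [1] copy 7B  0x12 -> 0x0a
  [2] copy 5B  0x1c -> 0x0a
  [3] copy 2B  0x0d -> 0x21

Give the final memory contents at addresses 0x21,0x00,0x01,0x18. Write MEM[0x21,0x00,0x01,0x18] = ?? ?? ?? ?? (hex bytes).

MEM[0x21,0x00,0x01,0x18] = 01 70 38 7b

  after D0: wrote 4B at 0x00 = 703869dc
  after D1: wrote 7B at 0x0a = 80d103e67ba77b
  after D2: wrote 5B at 0x0a = 935ce8018a
  after D3: wrote 2B at 0x21 = 018a
query mem[0x21]=0x01, mem[0x00]=0x70, mem[0x01]=0x38, mem[0x18]=0x7b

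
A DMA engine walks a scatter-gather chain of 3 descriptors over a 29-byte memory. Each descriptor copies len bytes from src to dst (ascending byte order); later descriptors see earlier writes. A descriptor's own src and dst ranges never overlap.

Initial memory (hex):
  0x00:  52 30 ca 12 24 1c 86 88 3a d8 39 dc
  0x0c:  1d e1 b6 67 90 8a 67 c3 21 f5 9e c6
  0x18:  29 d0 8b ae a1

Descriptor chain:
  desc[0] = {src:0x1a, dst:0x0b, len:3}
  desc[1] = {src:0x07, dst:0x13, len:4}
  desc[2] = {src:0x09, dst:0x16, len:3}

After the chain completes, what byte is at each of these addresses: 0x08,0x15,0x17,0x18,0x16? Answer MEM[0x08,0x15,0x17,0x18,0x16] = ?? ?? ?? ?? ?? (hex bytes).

MEM[0x08,0x15,0x17,0x18,0x16] = 3a d8 39 8b d8

#0 dst[0x0b+3] := {0x8b,0xae,0xa1}
#1 dst[0x13+4] := {0x88,0x3a,0xd8,0x39}
#2 dst[0x16+3] := {0xd8,0x39,0x8b}
query mem[0x08]=0x3a, mem[0x15]=0xd8, mem[0x17]=0x39, mem[0x18]=0x8b, mem[0x16]=0xd8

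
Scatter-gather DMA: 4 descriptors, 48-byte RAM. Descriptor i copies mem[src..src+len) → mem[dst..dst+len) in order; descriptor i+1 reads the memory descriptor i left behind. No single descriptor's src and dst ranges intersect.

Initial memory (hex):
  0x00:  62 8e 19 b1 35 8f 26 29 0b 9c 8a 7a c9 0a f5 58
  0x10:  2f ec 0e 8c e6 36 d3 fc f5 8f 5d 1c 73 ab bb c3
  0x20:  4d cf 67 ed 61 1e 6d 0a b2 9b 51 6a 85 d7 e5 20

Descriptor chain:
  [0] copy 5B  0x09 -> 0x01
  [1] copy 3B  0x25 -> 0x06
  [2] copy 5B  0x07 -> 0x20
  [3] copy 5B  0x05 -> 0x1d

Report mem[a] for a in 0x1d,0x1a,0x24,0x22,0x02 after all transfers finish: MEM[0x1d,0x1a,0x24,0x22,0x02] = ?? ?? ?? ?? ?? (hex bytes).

MEM[0x1d,0x1a,0x24,0x22,0x02] = 0a 5d 7a 9c 8a

  after D0: wrote 5B at 0x01 = 9c8a7ac90a
  after D1: wrote 3B at 0x06 = 1e6d0a
  after D2: wrote 5B at 0x20 = 6d0a9c8a7a
  after D3: wrote 5B at 0x1d = 0a1e6d0a9c
query mem[0x1d]=0x0a, mem[0x1a]=0x5d, mem[0x24]=0x7a, mem[0x22]=0x9c, mem[0x02]=0x8a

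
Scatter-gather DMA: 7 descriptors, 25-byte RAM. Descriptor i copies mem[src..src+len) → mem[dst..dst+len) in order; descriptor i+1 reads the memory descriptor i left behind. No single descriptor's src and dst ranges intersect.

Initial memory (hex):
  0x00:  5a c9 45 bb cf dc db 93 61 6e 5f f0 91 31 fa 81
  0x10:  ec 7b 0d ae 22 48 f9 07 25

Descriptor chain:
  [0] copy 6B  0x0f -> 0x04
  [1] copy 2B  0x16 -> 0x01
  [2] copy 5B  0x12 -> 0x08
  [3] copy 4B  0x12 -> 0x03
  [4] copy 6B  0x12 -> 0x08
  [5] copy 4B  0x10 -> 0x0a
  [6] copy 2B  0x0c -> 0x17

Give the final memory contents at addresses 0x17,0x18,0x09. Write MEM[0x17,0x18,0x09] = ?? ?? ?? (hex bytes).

[0] 0x0f->0x04 len=6 : 81 ec 7b 0d ae 22
[1] 0x16->0x01 len=2 : f9 07
[2] 0x12->0x08 len=5 : 0d ae 22 48 f9
[3] 0x12->0x03 len=4 : 0d ae 22 48
[4] 0x12->0x08 len=6 : 0d ae 22 48 f9 07
[5] 0x10->0x0a len=4 : ec 7b 0d ae
[6] 0x0c->0x17 len=2 : 0d ae
query mem[0x17]=0x0d, mem[0x18]=0xae, mem[0x09]=0xae

MEM[0x17,0x18,0x09] = 0d ae ae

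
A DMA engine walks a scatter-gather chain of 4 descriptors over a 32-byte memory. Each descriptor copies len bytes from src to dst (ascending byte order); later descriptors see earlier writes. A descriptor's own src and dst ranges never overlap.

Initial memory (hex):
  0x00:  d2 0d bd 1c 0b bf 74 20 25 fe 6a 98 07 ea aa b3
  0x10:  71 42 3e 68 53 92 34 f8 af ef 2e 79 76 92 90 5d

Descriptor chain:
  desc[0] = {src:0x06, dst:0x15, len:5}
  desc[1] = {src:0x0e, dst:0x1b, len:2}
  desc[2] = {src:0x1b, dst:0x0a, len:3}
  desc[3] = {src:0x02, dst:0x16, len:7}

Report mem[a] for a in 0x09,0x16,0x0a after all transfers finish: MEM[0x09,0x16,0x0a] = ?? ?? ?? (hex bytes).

MEM[0x09,0x16,0x0a] = fe bd aa

#0 dst[0x15+5] := {0x74,0x20,0x25,0xfe,0x6a}
#1 dst[0x1b+2] := {0xaa,0xb3}
#2 dst[0x0a+3] := {0xaa,0xb3,0x92}
#3 dst[0x16+7] := {0xbd,0x1c,0x0b,0xbf,0x74,0x20,0x25}
query mem[0x09]=0xfe, mem[0x16]=0xbd, mem[0x0a]=0xaa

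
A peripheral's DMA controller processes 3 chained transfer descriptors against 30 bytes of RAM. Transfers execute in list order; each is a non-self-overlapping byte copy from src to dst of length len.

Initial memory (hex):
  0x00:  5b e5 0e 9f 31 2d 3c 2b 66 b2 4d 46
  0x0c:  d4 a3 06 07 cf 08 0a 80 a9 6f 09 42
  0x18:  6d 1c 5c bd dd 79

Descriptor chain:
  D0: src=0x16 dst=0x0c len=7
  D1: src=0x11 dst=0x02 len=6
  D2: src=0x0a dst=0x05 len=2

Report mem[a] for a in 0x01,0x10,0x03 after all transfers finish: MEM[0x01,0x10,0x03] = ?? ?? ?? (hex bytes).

[0] 0x16->0x0c len=7 : 09 42 6d 1c 5c bd dd
[1] 0x11->0x02 len=6 : bd dd 80 a9 6f 09
[2] 0x0a->0x05 len=2 : 4d 46
query mem[0x01]=0xe5, mem[0x10]=0x5c, mem[0x03]=0xdd

MEM[0x01,0x10,0x03] = e5 5c dd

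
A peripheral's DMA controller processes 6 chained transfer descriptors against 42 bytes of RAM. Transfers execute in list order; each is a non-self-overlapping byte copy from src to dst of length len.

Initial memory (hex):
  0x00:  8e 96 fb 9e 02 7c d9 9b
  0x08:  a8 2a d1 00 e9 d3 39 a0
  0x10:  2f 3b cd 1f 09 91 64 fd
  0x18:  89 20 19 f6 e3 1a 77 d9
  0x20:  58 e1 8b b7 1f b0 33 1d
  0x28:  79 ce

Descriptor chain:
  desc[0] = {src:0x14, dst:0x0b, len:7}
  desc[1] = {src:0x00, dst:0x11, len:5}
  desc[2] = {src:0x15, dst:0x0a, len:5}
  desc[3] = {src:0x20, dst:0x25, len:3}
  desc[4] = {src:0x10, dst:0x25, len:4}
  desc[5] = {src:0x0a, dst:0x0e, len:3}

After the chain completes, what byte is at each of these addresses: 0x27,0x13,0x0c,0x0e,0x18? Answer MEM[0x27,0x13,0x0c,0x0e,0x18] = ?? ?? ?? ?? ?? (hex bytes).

MEM[0x27,0x13,0x0c,0x0e,0x18] = 96 fb fd 02 89

[0] 0x14->0x0b len=7 : 09 91 64 fd 89 20 19
[1] 0x00->0x11 len=5 : 8e 96 fb 9e 02
[2] 0x15->0x0a len=5 : 02 64 fd 89 20
[3] 0x20->0x25 len=3 : 58 e1 8b
[4] 0x10->0x25 len=4 : 20 8e 96 fb
[5] 0x0a->0x0e len=3 : 02 64 fd
query mem[0x27]=0x96, mem[0x13]=0xfb, mem[0x0c]=0xfd, mem[0x0e]=0x02, mem[0x18]=0x89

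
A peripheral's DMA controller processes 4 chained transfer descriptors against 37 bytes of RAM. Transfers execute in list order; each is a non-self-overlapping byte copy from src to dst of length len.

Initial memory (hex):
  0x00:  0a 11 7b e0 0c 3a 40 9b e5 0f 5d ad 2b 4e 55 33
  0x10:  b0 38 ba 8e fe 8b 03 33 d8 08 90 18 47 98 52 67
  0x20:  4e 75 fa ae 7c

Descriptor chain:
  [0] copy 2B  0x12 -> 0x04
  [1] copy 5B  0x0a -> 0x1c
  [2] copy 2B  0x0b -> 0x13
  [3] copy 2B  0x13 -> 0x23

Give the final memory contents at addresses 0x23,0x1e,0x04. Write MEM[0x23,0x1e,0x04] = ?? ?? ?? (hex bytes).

#0 dst[0x04+2] := {0xba,0x8e}
#1 dst[0x1c+5] := {0x5d,0xad,0x2b,0x4e,0x55}
#2 dst[0x13+2] := {0xad,0x2b}
#3 dst[0x23+2] := {0xad,0x2b}
query mem[0x23]=0xad, mem[0x1e]=0x2b, mem[0x04]=0xba

MEM[0x23,0x1e,0x04] = ad 2b ba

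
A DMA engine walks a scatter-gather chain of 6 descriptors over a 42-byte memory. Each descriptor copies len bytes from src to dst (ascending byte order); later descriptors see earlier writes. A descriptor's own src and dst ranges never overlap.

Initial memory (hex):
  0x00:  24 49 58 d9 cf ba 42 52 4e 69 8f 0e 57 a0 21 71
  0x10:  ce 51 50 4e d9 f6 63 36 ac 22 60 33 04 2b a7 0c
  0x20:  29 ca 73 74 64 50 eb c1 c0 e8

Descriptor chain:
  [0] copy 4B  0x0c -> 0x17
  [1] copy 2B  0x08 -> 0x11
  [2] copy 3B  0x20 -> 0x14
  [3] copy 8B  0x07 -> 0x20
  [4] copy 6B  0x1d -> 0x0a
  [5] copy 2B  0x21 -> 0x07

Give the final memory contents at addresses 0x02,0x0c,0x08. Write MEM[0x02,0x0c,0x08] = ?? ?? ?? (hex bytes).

MEM[0x02,0x0c,0x08] = 58 0c 69

D0: mem[0x17..0x1a] <- [57 a0 21 71]
D1: mem[0x11..0x12] <- [4e 69]
D2: mem[0x14..0x16] <- [29 ca 73]
D3: mem[0x20..0x27] <- [52 4e 69 8f 0e 57 a0 21]
D4: mem[0x0a..0x0f] <- [2b a7 0c 52 4e 69]
D5: mem[0x07..0x08] <- [4e 69]
query mem[0x02]=0x58, mem[0x0c]=0x0c, mem[0x08]=0x69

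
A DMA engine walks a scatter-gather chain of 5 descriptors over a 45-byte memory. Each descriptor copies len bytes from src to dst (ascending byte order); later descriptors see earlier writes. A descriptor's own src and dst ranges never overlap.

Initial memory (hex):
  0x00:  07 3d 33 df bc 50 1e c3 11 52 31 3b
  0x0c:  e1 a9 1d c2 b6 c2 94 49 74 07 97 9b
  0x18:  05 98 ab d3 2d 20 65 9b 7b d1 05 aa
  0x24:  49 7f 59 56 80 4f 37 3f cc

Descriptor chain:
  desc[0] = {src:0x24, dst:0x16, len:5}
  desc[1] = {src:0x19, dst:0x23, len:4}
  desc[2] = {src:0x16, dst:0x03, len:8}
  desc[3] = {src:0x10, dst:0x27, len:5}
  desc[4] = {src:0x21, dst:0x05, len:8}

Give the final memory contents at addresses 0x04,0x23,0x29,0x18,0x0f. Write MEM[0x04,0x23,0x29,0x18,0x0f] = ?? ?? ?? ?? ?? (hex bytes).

MEM[0x04,0x23,0x29,0x18,0x0f] = 7f 56 94 59 c2

#0 dst[0x16+5] := {0x49,0x7f,0x59,0x56,0x80}
#1 dst[0x23+4] := {0x56,0x80,0xd3,0x2d}
#2 dst[0x03+8] := {0x49,0x7f,0x59,0x56,0x80,0xd3,0x2d,0x20}
#3 dst[0x27+5] := {0xb6,0xc2,0x94,0x49,0x74}
#4 dst[0x05+8] := {0xd1,0x05,0x56,0x80,0xd3,0x2d,0xb6,0xc2}
query mem[0x04]=0x7f, mem[0x23]=0x56, mem[0x29]=0x94, mem[0x18]=0x59, mem[0x0f]=0xc2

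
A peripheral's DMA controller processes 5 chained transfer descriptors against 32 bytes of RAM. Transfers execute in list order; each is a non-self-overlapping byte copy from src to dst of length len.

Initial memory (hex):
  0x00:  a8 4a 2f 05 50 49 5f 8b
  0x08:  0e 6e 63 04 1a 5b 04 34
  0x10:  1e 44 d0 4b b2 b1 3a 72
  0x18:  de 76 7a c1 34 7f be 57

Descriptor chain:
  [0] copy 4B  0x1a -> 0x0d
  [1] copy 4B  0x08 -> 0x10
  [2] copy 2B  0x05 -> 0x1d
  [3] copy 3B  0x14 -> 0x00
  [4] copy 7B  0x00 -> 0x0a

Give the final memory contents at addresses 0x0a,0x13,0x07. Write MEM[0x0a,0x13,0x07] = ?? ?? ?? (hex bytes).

MEM[0x0a,0x13,0x07] = b2 04 8b

  after D0: wrote 4B at 0x0d = 7ac1347f
  after D1: wrote 4B at 0x10 = 0e6e6304
  after D2: wrote 2B at 0x1d = 495f
  after D3: wrote 3B at 0x00 = b2b13a
  after D4: wrote 7B at 0x0a = b2b13a0550495f
query mem[0x0a]=0xb2, mem[0x13]=0x04, mem[0x07]=0x8b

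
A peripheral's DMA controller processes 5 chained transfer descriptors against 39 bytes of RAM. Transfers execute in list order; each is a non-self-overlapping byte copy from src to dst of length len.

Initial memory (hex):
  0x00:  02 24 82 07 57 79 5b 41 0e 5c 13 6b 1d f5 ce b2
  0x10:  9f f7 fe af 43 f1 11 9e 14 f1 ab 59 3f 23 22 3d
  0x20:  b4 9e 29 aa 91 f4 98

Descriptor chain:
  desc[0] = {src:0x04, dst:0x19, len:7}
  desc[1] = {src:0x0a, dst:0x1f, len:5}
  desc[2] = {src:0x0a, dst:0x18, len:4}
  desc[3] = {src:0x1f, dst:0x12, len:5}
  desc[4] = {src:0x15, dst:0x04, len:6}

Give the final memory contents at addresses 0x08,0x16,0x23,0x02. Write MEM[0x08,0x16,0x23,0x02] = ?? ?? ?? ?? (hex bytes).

MEM[0x08,0x16,0x23,0x02] = 6b ce ce 82

D0: mem[0x19..0x1f] <- [57 79 5b 41 0e 5c 13]
D1: mem[0x1f..0x23] <- [13 6b 1d f5 ce]
D2: mem[0x18..0x1b] <- [13 6b 1d f5]
D3: mem[0x12..0x16] <- [13 6b 1d f5 ce]
D4: mem[0x04..0x09] <- [f5 ce 9e 13 6b 1d]
query mem[0x08]=0x6b, mem[0x16]=0xce, mem[0x23]=0xce, mem[0x02]=0x82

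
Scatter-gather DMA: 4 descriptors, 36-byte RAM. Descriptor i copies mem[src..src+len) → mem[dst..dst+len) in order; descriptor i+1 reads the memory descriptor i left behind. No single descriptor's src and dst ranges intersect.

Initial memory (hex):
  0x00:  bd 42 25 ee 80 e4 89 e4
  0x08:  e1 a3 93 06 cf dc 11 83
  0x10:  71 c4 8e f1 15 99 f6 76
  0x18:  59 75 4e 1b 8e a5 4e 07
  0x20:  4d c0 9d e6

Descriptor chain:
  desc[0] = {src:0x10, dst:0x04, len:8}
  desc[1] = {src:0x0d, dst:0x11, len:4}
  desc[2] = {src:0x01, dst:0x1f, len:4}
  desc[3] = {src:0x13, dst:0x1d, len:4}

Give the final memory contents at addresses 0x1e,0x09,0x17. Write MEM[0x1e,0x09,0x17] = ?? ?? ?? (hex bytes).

MEM[0x1e,0x09,0x17] = 71 99 76

D0: mem[0x04..0x0b] <- [71 c4 8e f1 15 99 f6 76]
D1: mem[0x11..0x14] <- [dc 11 83 71]
D2: mem[0x1f..0x22] <- [42 25 ee 71]
D3: mem[0x1d..0x20] <- [83 71 99 f6]
query mem[0x1e]=0x71, mem[0x09]=0x99, mem[0x17]=0x76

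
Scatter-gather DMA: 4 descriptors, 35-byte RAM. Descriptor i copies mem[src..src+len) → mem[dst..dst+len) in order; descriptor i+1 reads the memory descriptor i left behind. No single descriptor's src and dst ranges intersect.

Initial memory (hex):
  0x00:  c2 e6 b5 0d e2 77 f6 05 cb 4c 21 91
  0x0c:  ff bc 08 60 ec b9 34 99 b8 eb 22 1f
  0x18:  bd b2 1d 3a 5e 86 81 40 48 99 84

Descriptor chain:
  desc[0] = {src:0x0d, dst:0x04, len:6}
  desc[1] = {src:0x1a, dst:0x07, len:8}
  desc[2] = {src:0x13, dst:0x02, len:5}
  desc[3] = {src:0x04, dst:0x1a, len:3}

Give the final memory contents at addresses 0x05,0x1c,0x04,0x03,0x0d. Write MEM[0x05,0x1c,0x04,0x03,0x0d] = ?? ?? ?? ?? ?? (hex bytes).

[0] 0x0d->0x04 len=6 : bc 08 60 ec b9 34
[1] 0x1a->0x07 len=8 : 1d 3a 5e 86 81 40 48 99
[2] 0x13->0x02 len=5 : 99 b8 eb 22 1f
[3] 0x04->0x1a len=3 : eb 22 1f
query mem[0x05]=0x22, mem[0x1c]=0x1f, mem[0x04]=0xeb, mem[0x03]=0xb8, mem[0x0d]=0x48

MEM[0x05,0x1c,0x04,0x03,0x0d] = 22 1f eb b8 48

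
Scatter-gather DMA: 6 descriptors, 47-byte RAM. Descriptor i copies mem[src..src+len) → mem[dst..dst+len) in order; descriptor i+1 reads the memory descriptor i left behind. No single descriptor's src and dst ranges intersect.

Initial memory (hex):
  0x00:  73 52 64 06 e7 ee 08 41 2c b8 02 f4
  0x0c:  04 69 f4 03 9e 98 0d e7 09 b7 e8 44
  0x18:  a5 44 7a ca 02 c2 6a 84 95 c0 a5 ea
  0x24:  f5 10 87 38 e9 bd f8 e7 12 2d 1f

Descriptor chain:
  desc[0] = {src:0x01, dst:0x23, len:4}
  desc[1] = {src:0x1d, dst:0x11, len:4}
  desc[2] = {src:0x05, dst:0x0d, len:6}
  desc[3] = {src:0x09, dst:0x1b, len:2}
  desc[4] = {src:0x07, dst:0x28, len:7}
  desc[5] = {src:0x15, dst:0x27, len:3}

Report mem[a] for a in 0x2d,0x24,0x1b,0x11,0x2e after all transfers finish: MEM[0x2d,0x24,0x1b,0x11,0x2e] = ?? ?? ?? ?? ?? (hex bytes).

D0: mem[0x23..0x26] <- [52 64 06 e7]
D1: mem[0x11..0x14] <- [c2 6a 84 95]
D2: mem[0x0d..0x12] <- [ee 08 41 2c b8 02]
D3: mem[0x1b..0x1c] <- [b8 02]
D4: mem[0x28..0x2e] <- [41 2c b8 02 f4 04 ee]
D5: mem[0x27..0x29] <- [b7 e8 44]
query mem[0x2d]=0x04, mem[0x24]=0x64, mem[0x1b]=0xb8, mem[0x11]=0xb8, mem[0x2e]=0xee

MEM[0x2d,0x24,0x1b,0x11,0x2e] = 04 64 b8 b8 ee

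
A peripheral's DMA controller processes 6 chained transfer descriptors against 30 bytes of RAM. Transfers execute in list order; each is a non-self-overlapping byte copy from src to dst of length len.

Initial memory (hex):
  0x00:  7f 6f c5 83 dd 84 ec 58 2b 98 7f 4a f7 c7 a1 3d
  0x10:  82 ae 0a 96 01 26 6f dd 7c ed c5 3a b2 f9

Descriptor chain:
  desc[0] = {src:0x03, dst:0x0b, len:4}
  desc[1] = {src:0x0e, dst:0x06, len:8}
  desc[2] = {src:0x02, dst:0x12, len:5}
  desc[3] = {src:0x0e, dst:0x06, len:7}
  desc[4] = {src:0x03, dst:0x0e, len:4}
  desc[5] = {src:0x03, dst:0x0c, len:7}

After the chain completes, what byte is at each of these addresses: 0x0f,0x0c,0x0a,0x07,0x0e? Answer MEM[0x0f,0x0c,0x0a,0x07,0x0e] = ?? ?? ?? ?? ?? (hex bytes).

[0] 0x03->0x0b len=4 : 83 dd 84 ec
[1] 0x0e->0x06 len=8 : ec 3d 82 ae 0a 96 01 26
[2] 0x02->0x12 len=5 : c5 83 dd 84 ec
[3] 0x0e->0x06 len=7 : ec 3d 82 ae c5 83 dd
[4] 0x03->0x0e len=4 : 83 dd 84 ec
[5] 0x03->0x0c len=7 : 83 dd 84 ec 3d 82 ae
query mem[0x0f]=0xec, mem[0x0c]=0x83, mem[0x0a]=0xc5, mem[0x07]=0x3d, mem[0x0e]=0x84

MEM[0x0f,0x0c,0x0a,0x07,0x0e] = ec 83 c5 3d 84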